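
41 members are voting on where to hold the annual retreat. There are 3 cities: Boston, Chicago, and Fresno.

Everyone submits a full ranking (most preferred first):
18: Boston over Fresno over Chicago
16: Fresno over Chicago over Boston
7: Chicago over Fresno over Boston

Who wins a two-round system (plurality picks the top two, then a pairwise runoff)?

Round 1 first-place votes: Boston 18, Chicago 7, Fresno 16. Boston and Fresno advance.
Runoff: Boston is ranked above Fresno on 18 ballots, Fresno above Boston on 23.

Fresno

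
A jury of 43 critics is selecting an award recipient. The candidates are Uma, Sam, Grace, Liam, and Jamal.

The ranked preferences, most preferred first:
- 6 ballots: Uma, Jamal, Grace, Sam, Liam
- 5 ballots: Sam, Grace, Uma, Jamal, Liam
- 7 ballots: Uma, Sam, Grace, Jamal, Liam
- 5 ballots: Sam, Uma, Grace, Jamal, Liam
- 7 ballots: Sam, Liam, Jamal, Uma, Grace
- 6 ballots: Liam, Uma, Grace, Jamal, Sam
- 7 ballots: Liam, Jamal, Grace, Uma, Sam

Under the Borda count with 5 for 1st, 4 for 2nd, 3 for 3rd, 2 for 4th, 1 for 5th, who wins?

Uma: 6×5 + 5×3 + 7×5 + 5×4 + 7×2 + 6×4 + 7×2 = 152
Sam: 6×2 + 5×5 + 7×4 + 5×5 + 7×5 + 6×1 + 7×1 = 138
Grace: 6×3 + 5×4 + 7×3 + 5×3 + 7×1 + 6×3 + 7×3 = 120
Liam: 6×1 + 5×1 + 7×1 + 5×1 + 7×4 + 6×5 + 7×5 = 116
Jamal: 6×4 + 5×2 + 7×2 + 5×2 + 7×3 + 6×2 + 7×4 = 119

Uma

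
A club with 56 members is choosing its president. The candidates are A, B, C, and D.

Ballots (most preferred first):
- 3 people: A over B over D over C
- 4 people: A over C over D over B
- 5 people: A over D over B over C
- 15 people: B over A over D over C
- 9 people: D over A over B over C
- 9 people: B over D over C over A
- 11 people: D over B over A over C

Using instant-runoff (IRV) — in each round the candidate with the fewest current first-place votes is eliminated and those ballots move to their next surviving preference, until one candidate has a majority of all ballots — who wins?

D

Round 1: A 12, B 24, C 0, D 20. C eliminated.
Round 2: A 12, B 24, D 20. A eliminated.
Round 3: B 27, D 29. D has a majority (≥29).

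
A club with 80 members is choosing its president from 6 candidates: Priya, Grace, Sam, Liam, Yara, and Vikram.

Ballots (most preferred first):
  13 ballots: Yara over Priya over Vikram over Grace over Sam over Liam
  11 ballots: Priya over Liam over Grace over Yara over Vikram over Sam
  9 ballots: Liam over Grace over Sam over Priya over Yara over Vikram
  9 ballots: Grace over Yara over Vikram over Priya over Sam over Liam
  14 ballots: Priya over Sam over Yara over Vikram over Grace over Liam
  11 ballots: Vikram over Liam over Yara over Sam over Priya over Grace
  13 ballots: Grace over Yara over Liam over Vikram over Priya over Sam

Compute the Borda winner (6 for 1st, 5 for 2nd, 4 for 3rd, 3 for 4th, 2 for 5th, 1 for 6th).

Priya: 13×5 + 11×6 + 9×3 + 9×3 + 14×6 + 11×2 + 13×2 = 317
Grace: 13×3 + 11×4 + 9×5 + 9×6 + 14×2 + 11×1 + 13×6 = 299
Sam: 13×2 + 11×1 + 9×4 + 9×2 + 14×5 + 11×3 + 13×1 = 207
Liam: 13×1 + 11×5 + 9×6 + 9×1 + 14×1 + 11×5 + 13×4 = 252
Yara: 13×6 + 11×3 + 9×2 + 9×5 + 14×4 + 11×4 + 13×5 = 339
Vikram: 13×4 + 11×2 + 9×1 + 9×4 + 14×3 + 11×6 + 13×3 = 266

Yara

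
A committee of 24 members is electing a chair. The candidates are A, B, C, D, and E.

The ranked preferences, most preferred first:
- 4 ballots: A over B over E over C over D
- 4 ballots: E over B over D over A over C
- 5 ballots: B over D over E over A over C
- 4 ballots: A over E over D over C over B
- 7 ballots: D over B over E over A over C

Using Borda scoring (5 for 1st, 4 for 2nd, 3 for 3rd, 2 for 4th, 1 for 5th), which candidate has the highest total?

B

A: 4×5 + 4×2 + 5×2 + 4×5 + 7×2 = 72
B: 4×4 + 4×4 + 5×5 + 4×1 + 7×4 = 89
C: 4×2 + 4×1 + 5×1 + 4×2 + 7×1 = 32
D: 4×1 + 4×3 + 5×4 + 4×3 + 7×5 = 83
E: 4×3 + 4×5 + 5×3 + 4×4 + 7×3 = 84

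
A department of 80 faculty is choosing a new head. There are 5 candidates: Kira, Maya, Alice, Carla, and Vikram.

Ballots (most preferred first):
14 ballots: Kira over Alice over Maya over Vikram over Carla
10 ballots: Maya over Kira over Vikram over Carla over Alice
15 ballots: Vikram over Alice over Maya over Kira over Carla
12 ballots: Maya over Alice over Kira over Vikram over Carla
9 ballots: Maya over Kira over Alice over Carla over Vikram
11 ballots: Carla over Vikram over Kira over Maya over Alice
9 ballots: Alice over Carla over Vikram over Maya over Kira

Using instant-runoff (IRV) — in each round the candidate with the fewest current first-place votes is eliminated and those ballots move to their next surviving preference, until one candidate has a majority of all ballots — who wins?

Maya

Round 1: Kira 14, Maya 31, Alice 9, Carla 11, Vikram 15. Alice eliminated.
Round 2: Kira 14, Maya 31, Carla 20, Vikram 15. Kira eliminated.
Round 3: Maya 45, Carla 20, Vikram 15. Maya has a majority (≥41).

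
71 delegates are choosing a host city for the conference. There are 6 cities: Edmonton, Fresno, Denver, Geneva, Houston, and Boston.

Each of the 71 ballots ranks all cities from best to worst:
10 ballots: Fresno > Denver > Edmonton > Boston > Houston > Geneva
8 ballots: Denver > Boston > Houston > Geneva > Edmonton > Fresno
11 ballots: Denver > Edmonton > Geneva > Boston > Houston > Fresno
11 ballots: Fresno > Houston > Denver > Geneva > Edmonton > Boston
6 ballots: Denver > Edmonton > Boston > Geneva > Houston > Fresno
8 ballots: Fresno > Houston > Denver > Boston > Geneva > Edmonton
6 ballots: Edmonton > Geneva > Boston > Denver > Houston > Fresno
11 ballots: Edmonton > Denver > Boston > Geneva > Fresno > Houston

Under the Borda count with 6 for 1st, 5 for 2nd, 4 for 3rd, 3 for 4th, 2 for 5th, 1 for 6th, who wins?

Denver

Edmonton: 10×4 + 8×2 + 11×5 + 11×2 + 6×5 + 8×1 + 6×6 + 11×6 = 273
Fresno: 10×6 + 8×1 + 11×1 + 11×6 + 6×1 + 8×6 + 6×1 + 11×2 = 227
Denver: 10×5 + 8×6 + 11×6 + 11×4 + 6×6 + 8×4 + 6×3 + 11×5 = 349
Geneva: 10×1 + 8×3 + 11×4 + 11×3 + 6×3 + 8×2 + 6×5 + 11×3 = 208
Houston: 10×2 + 8×4 + 11×2 + 11×5 + 6×2 + 8×5 + 6×2 + 11×1 = 204
Boston: 10×3 + 8×5 + 11×3 + 11×1 + 6×4 + 8×3 + 6×4 + 11×4 = 230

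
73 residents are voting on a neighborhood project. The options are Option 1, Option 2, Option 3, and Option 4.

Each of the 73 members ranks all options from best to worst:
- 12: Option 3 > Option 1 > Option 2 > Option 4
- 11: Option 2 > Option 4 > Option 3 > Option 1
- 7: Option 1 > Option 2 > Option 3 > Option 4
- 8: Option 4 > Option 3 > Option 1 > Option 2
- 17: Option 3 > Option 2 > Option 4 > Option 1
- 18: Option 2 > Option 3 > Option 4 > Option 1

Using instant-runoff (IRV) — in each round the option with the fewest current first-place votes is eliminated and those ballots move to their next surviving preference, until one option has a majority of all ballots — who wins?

Option 3

Round 1: Option 1 7, Option 2 29, Option 3 29, Option 4 8. Option 1 eliminated.
Round 2: Option 2 36, Option 3 29, Option 4 8. Option 4 eliminated.
Round 3: Option 2 36, Option 3 37. Option 3 has a majority (≥37).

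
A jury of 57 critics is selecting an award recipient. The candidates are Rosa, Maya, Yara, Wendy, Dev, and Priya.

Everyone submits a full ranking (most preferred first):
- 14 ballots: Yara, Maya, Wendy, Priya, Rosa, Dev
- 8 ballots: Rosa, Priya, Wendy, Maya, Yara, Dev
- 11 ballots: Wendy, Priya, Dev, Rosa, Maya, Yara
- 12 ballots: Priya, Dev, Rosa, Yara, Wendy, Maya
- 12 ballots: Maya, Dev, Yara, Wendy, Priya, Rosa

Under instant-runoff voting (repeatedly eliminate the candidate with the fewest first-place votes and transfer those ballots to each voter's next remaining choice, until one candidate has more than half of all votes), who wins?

Round 1: Rosa 8, Maya 12, Yara 14, Wendy 11, Dev 0, Priya 12. Dev eliminated.
Round 2: Rosa 8, Maya 12, Yara 14, Wendy 11, Priya 12. Rosa eliminated.
Round 3: Maya 12, Yara 14, Wendy 11, Priya 20. Wendy eliminated.
Round 4: Maya 12, Yara 14, Priya 31. Priya has a majority (≥29).

Priya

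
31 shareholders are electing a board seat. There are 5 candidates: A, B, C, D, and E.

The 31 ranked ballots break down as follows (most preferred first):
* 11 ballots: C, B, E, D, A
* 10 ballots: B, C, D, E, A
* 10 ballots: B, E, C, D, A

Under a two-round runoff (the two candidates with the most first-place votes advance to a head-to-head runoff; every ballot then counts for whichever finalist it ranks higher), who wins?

Round 1 first-place votes: A 0, B 20, C 11, D 0, E 0. B and C advance.
Runoff: B is ranked above C on 20 ballots, C above B on 11.

B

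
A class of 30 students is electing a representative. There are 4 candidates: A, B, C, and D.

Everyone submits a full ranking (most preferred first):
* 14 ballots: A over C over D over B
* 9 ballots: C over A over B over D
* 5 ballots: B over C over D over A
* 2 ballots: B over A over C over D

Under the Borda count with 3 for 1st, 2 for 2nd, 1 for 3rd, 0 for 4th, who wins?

A: 14×3 + 9×2 + 5×0 + 2×2 = 64
B: 14×0 + 9×1 + 5×3 + 2×3 = 30
C: 14×2 + 9×3 + 5×2 + 2×1 = 67
D: 14×1 + 9×0 + 5×1 + 2×0 = 19

C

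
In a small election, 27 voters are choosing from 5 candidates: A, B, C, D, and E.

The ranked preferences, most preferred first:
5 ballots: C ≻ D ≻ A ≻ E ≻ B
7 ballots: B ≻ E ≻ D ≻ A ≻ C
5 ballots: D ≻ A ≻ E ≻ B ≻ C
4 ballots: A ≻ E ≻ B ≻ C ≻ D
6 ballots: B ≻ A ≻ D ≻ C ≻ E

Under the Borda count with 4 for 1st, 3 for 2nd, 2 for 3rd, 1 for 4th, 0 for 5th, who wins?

A: 5×2 + 7×1 + 5×3 + 4×4 + 6×3 = 66
B: 5×0 + 7×4 + 5×1 + 4×2 + 6×4 = 65
C: 5×4 + 7×0 + 5×0 + 4×1 + 6×1 = 30
D: 5×3 + 7×2 + 5×4 + 4×0 + 6×2 = 61
E: 5×1 + 7×3 + 5×2 + 4×3 + 6×0 = 48

A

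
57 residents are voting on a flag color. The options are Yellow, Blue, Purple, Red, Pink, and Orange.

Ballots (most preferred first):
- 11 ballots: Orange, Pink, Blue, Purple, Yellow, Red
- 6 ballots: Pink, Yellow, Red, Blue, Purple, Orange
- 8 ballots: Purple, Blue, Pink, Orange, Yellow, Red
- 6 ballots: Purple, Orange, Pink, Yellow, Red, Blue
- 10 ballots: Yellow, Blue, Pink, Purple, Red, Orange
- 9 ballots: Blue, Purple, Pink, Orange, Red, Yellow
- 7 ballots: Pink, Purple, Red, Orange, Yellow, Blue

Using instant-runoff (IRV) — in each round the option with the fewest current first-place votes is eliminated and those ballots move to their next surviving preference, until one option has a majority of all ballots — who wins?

Pink

Round 1: Yellow 10, Blue 9, Purple 14, Red 0, Pink 13, Orange 11. Red eliminated.
Round 2: Yellow 10, Blue 9, Purple 14, Pink 13, Orange 11. Blue eliminated.
Round 3: Yellow 10, Purple 23, Pink 13, Orange 11. Yellow eliminated.
Round 4: Purple 23, Pink 23, Orange 11. Orange eliminated.
Round 5: Purple 23, Pink 34. Pink has a majority (≥29).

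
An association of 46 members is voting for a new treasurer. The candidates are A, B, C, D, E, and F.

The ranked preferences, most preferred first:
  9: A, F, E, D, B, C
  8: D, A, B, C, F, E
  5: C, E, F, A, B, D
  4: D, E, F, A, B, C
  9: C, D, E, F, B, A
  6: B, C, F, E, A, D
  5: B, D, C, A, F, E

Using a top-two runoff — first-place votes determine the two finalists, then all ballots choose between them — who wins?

Round 1 first-place votes: A 9, B 11, C 14, D 12, E 0, F 0. C and D advance.
Runoff: C is ranked above D on 20 ballots, D above C on 26.

D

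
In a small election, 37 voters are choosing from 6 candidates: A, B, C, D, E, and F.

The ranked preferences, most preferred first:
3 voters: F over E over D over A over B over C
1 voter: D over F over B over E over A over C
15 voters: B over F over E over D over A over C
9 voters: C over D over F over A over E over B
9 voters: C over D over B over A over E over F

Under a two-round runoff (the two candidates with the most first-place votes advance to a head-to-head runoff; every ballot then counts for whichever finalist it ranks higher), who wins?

Round 1 first-place votes: A 0, B 15, C 18, D 1, E 0, F 3. C and B advance.
Runoff: C is ranked above B on 18 ballots, B above C on 19.

B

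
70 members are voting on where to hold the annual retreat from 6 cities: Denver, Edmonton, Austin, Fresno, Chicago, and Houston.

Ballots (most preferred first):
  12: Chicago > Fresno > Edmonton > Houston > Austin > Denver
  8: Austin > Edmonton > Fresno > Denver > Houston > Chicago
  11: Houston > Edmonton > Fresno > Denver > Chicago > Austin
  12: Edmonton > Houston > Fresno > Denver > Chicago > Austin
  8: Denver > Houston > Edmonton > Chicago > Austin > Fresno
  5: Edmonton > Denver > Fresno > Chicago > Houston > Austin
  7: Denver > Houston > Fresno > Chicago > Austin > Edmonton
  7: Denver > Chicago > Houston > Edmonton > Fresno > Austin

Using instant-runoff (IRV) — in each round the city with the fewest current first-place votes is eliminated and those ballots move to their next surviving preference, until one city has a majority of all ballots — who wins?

Edmonton

Round 1: Denver 22, Edmonton 17, Austin 8, Fresno 0, Chicago 12, Houston 11. Fresno eliminated.
Round 2: Denver 22, Edmonton 17, Austin 8, Chicago 12, Houston 11. Austin eliminated.
Round 3: Denver 22, Edmonton 25, Chicago 12, Houston 11. Houston eliminated.
Round 4: Denver 22, Edmonton 36, Chicago 12. Edmonton has a majority (≥36).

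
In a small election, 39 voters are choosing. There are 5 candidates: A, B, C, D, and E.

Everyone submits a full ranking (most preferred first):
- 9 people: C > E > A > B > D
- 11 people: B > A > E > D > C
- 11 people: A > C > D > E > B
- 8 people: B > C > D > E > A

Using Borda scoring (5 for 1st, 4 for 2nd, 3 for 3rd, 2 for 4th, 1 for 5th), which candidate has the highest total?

A

A: 9×3 + 11×4 + 11×5 + 8×1 = 134
B: 9×2 + 11×5 + 11×1 + 8×5 = 124
C: 9×5 + 11×1 + 11×4 + 8×4 = 132
D: 9×1 + 11×2 + 11×3 + 8×3 = 88
E: 9×4 + 11×3 + 11×2 + 8×2 = 107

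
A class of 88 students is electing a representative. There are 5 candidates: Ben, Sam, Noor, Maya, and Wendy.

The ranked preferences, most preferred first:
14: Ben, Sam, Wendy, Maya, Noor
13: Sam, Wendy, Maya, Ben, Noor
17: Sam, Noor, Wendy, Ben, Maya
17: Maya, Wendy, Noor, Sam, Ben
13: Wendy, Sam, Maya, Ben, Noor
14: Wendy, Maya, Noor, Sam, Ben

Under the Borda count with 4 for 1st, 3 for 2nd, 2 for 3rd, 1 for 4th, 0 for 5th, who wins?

Ben: 14×4 + 13×1 + 17×1 + 17×0 + 13×1 + 14×0 = 99
Sam: 14×3 + 13×4 + 17×4 + 17×1 + 13×3 + 14×1 = 232
Noor: 14×0 + 13×0 + 17×3 + 17×2 + 13×0 + 14×2 = 113
Maya: 14×1 + 13×2 + 17×0 + 17×4 + 13×2 + 14×3 = 176
Wendy: 14×2 + 13×3 + 17×2 + 17×3 + 13×4 + 14×4 = 260

Wendy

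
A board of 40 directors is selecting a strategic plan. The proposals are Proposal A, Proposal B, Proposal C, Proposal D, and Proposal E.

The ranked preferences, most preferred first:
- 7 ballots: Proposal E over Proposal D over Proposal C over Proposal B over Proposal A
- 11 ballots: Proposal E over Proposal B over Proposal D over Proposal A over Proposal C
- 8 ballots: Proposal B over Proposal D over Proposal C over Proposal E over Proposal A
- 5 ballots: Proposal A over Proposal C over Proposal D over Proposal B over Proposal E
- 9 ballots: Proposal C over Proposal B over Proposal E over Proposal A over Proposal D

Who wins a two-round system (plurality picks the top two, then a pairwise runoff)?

Round 1 first-place votes: Proposal A 5, Proposal B 8, Proposal C 9, Proposal D 0, Proposal E 18. Proposal E and Proposal C advance.
Runoff: Proposal E is ranked above Proposal C on 18 ballots, Proposal C above Proposal E on 22.

Proposal C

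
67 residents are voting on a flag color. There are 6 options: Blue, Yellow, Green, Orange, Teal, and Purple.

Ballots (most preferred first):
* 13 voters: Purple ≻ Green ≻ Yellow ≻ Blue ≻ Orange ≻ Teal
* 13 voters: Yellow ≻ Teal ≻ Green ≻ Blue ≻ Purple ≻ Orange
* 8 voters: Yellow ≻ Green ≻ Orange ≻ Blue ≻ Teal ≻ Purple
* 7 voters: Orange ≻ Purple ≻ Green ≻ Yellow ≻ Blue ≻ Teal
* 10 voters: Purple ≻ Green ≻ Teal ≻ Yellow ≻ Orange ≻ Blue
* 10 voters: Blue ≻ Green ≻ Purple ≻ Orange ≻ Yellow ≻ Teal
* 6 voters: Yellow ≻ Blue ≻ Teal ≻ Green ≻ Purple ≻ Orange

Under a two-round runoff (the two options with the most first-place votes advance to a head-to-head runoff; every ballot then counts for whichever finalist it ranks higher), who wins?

Purple

Round 1 first-place votes: Blue 10, Yellow 27, Green 0, Orange 7, Teal 0, Purple 23. Yellow and Purple advance.
Runoff: Yellow is ranked above Purple on 27 ballots, Purple above Yellow on 40.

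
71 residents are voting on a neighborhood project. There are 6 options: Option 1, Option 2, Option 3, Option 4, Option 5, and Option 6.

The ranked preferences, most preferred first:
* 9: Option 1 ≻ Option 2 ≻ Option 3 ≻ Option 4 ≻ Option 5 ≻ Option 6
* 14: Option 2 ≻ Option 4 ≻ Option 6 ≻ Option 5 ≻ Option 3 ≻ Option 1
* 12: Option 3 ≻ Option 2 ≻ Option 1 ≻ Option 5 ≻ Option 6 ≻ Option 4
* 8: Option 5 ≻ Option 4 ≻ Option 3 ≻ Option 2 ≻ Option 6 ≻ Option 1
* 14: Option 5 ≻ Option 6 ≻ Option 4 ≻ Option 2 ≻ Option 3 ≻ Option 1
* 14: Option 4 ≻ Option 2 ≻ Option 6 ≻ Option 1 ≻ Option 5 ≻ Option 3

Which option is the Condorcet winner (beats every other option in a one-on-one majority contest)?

Option 4 vs Option 1: 50–21
Option 4 vs Option 2: 36–35
Option 4 vs Option 3: 50–21
Option 4 vs Option 5: 37–34
Option 4 vs Option 6: 45–26
Option 4 beats every other option.

Option 4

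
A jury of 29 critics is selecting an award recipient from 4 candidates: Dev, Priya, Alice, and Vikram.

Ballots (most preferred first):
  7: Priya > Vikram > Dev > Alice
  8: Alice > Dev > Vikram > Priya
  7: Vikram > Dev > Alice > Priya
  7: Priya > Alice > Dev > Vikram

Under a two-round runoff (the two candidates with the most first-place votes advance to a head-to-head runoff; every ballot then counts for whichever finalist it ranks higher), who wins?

Alice

Round 1 first-place votes: Dev 0, Priya 14, Alice 8, Vikram 7. Priya and Alice advance.
Runoff: Priya is ranked above Alice on 14 ballots, Alice above Priya on 15.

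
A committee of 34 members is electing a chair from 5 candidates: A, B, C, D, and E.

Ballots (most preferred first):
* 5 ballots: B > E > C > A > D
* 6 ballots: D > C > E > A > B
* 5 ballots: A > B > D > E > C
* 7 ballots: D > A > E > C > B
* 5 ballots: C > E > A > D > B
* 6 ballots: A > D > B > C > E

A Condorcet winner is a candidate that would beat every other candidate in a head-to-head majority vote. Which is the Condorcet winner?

A vs B: 29–5
A vs C: 18–16
A vs D: 21–13
A vs E: 18–16
A beats every other candidate.

A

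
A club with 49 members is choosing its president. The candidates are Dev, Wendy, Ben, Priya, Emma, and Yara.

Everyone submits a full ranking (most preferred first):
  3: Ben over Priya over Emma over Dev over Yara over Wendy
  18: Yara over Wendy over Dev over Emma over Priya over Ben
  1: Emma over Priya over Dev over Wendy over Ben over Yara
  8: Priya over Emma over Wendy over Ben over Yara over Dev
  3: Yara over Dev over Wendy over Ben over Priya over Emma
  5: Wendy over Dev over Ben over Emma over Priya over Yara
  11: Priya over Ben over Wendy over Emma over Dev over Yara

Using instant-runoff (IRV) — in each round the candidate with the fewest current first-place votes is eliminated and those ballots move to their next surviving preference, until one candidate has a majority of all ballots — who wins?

Round 1: Dev 0, Wendy 5, Ben 3, Priya 19, Emma 1, Yara 21. Dev eliminated.
Round 2: Wendy 5, Ben 3, Priya 19, Emma 1, Yara 21. Emma eliminated.
Round 3: Wendy 5, Ben 3, Priya 20, Yara 21. Ben eliminated.
Round 4: Wendy 5, Priya 23, Yara 21. Wendy eliminated.
Round 5: Priya 28, Yara 21. Priya has a majority (≥25).

Priya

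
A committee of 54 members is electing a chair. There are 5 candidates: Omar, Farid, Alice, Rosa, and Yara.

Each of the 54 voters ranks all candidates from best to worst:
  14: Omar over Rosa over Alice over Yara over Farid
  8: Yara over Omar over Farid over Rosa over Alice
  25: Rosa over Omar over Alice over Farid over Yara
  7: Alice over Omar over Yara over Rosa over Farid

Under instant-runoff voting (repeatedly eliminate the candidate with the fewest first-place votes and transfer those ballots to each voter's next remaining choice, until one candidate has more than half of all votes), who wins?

Omar

Round 1: Omar 14, Farid 0, Alice 7, Rosa 25, Yara 8. Farid eliminated.
Round 2: Omar 14, Alice 7, Rosa 25, Yara 8. Alice eliminated.
Round 3: Omar 21, Rosa 25, Yara 8. Yara eliminated.
Round 4: Omar 29, Rosa 25. Omar has a majority (≥28).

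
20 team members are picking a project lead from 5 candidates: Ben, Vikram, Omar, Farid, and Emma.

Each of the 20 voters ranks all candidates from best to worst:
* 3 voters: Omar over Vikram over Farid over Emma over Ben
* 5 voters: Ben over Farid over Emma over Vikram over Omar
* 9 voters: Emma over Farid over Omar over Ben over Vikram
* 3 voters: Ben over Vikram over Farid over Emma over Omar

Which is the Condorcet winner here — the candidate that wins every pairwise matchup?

Farid vs Ben: 12–8
Farid vs Vikram: 14–6
Farid vs Omar: 17–3
Farid vs Emma: 11–9
Farid beats every other candidate.

Farid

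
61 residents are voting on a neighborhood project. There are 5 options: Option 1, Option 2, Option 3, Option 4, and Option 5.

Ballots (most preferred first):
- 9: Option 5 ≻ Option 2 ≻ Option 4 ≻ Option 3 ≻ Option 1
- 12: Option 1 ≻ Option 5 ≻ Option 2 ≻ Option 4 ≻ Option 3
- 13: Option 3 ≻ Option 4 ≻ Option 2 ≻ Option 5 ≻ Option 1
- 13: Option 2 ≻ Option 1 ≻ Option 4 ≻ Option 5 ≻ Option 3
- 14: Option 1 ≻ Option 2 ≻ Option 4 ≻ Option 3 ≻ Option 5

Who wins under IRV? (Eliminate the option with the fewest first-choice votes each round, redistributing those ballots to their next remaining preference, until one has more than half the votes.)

Option 2

Round 1: Option 1 26, Option 2 13, Option 3 13, Option 4 0, Option 5 9. Option 4 eliminated.
Round 2: Option 1 26, Option 2 13, Option 3 13, Option 5 9. Option 5 eliminated.
Round 3: Option 1 26, Option 2 22, Option 3 13. Option 3 eliminated.
Round 4: Option 1 26, Option 2 35. Option 2 has a majority (≥31).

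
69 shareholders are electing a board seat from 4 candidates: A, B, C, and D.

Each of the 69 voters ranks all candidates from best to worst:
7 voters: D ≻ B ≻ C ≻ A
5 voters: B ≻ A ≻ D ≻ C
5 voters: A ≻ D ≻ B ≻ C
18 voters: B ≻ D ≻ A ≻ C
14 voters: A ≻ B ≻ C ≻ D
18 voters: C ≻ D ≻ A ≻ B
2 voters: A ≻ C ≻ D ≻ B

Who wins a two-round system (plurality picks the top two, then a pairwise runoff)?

Round 1 first-place votes: A 21, B 23, C 18, D 7. B and A advance.
Runoff: B is ranked above A on 30 ballots, A above B on 39.

A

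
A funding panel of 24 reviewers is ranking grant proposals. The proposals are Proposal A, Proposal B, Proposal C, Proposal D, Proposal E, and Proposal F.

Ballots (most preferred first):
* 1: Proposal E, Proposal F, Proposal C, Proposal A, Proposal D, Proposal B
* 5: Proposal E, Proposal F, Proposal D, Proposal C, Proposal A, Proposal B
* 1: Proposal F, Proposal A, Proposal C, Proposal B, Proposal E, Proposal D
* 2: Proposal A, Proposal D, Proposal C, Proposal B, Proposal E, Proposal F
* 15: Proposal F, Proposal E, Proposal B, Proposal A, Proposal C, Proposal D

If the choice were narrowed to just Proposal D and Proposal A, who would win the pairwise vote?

Proposal D is ranked above Proposal A on 5 ballots; Proposal A above Proposal D on 19.

Proposal A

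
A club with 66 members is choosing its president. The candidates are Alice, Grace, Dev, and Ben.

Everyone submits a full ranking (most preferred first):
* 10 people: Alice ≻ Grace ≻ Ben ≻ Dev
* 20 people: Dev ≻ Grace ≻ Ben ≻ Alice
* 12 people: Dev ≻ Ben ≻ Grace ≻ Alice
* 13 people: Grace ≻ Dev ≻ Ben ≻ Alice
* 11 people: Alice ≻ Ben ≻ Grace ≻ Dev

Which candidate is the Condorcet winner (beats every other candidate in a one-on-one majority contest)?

Grace vs Alice: 45–21
Grace vs Dev: 34–32
Grace vs Ben: 43–23
Grace beats every other candidate.

Grace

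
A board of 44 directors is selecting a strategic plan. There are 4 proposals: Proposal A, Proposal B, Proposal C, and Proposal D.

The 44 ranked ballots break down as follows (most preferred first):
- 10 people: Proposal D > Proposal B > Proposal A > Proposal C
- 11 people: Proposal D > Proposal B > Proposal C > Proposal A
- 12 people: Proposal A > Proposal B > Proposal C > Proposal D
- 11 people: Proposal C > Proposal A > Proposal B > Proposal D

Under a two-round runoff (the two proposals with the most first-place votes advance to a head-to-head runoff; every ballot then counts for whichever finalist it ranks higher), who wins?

Round 1 first-place votes: Proposal A 12, Proposal B 0, Proposal C 11, Proposal D 21. Proposal D and Proposal A advance.
Runoff: Proposal D is ranked above Proposal A on 21 ballots, Proposal A above Proposal D on 23.

Proposal A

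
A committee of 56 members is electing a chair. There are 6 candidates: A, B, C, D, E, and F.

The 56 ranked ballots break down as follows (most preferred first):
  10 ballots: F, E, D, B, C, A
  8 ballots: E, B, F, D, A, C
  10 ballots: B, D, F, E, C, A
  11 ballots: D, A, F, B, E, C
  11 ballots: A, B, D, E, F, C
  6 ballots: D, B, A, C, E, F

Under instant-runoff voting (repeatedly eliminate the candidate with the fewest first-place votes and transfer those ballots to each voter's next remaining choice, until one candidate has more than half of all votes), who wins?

B

Round 1: A 11, B 10, C 0, D 17, E 8, F 10. C eliminated.
Round 2: A 11, B 10, D 17, E 8, F 10. E eliminated.
Round 3: A 11, B 18, D 17, F 10. F eliminated.
Round 4: A 11, B 18, D 27. A eliminated.
Round 5: B 29, D 27. B has a majority (≥29).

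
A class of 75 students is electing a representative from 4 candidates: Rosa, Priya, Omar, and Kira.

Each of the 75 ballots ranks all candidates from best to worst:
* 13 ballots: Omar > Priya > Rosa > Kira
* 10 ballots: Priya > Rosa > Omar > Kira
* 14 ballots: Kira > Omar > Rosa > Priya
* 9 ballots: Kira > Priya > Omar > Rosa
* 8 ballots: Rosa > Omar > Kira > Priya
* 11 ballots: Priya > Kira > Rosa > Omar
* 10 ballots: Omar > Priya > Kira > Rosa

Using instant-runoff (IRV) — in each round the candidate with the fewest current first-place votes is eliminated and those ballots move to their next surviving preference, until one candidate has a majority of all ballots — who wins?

Omar

Round 1: Rosa 8, Priya 21, Omar 23, Kira 23. Rosa eliminated.
Round 2: Priya 21, Omar 31, Kira 23. Priya eliminated.
Round 3: Omar 41, Kira 34. Omar has a majority (≥38).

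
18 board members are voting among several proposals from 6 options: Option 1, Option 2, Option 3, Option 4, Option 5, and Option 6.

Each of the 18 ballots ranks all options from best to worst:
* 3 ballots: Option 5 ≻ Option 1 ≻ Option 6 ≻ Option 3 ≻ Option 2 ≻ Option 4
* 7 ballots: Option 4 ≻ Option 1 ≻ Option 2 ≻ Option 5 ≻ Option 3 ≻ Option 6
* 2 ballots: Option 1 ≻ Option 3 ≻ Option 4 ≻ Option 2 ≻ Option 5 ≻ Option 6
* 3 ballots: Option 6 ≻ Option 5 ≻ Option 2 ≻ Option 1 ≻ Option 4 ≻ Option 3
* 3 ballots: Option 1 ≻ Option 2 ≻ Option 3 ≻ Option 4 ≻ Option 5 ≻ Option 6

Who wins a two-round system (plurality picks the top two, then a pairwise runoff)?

Option 1

Round 1 first-place votes: Option 1 5, Option 2 0, Option 3 0, Option 4 7, Option 5 3, Option 6 3. Option 4 and Option 1 advance.
Runoff: Option 4 is ranked above Option 1 on 7 ballots, Option 1 above Option 4 on 11.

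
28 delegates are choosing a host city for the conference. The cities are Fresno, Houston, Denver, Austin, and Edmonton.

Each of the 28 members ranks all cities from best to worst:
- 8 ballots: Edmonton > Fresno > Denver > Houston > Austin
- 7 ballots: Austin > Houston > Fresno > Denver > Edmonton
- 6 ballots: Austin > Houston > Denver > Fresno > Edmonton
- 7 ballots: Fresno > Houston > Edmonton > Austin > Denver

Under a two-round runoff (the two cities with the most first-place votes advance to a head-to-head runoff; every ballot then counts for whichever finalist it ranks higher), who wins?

Round 1 first-place votes: Fresno 7, Houston 0, Denver 0, Austin 13, Edmonton 8. Austin and Edmonton advance.
Runoff: Austin is ranked above Edmonton on 13 ballots, Edmonton above Austin on 15.

Edmonton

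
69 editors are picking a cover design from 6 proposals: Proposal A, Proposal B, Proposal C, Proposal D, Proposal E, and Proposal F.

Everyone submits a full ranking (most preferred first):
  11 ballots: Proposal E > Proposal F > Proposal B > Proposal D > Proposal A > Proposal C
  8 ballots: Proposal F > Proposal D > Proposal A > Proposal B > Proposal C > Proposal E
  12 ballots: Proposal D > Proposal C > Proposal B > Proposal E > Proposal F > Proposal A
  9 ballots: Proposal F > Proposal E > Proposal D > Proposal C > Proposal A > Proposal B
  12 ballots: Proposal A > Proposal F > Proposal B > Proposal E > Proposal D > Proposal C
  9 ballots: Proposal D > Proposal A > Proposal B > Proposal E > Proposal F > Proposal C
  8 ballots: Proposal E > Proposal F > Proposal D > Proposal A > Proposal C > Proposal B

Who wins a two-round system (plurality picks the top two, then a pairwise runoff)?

Round 1 first-place votes: Proposal A 12, Proposal B 0, Proposal C 0, Proposal D 21, Proposal E 19, Proposal F 17. Proposal D and Proposal E advance.
Runoff: Proposal D is ranked above Proposal E on 29 ballots, Proposal E above Proposal D on 40.

Proposal E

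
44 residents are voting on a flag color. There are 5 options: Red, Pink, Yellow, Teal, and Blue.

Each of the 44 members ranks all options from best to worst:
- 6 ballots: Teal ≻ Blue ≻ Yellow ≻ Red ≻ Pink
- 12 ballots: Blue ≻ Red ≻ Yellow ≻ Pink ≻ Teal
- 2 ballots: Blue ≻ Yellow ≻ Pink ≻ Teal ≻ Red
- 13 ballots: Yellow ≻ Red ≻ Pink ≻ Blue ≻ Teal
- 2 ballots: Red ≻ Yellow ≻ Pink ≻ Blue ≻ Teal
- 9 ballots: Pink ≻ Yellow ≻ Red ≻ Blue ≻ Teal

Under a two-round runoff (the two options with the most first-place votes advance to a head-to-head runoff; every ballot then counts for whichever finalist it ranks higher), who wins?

Yellow

Round 1 first-place votes: Red 2, Pink 9, Yellow 13, Teal 6, Blue 14. Blue and Yellow advance.
Runoff: Blue is ranked above Yellow on 20 ballots, Yellow above Blue on 24.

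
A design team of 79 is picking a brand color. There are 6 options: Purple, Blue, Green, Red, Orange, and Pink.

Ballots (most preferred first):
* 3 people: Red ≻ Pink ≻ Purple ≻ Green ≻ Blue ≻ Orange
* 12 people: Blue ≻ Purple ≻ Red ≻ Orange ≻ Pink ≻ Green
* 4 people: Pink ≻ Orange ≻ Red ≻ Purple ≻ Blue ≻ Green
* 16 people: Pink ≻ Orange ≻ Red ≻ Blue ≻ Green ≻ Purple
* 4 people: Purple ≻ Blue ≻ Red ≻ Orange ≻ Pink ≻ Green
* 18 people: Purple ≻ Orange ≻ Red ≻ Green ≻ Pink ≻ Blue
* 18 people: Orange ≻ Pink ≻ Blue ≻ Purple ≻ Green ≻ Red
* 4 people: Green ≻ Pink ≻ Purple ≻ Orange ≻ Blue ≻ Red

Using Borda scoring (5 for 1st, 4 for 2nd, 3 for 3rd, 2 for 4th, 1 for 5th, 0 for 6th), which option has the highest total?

Purple: 3×3 + 12×4 + 4×2 + 16×0 + 4×5 + 18×5 + 18×2 + 4×3 = 223
Blue: 3×1 + 12×5 + 4×1 + 16×2 + 4×4 + 18×0 + 18×3 + 4×1 = 173
Green: 3×2 + 12×0 + 4×0 + 16×1 + 4×0 + 18×2 + 18×1 + 4×5 = 96
Red: 3×5 + 12×3 + 4×3 + 16×3 + 4×3 + 18×3 + 18×0 + 4×0 = 177
Orange: 3×0 + 12×2 + 4×4 + 16×4 + 4×2 + 18×4 + 18×5 + 4×2 = 282
Pink: 3×4 + 12×1 + 4×5 + 16×5 + 4×1 + 18×1 + 18×4 + 4×4 = 234

Orange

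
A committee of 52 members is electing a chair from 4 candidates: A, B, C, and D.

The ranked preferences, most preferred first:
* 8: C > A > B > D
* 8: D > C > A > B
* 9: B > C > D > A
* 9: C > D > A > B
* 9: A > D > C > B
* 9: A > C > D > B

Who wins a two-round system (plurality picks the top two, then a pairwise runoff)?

C

Round 1 first-place votes: A 18, B 9, C 17, D 8. A and C advance.
Runoff: A is ranked above C on 18 ballots, C above A on 34.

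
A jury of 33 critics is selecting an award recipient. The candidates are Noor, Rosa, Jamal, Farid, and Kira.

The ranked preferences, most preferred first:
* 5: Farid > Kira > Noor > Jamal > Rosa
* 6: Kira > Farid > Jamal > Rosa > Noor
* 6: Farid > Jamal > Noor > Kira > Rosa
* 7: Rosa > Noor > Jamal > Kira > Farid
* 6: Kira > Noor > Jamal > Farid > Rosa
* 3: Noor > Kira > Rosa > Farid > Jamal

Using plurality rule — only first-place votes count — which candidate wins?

Kira

First-place votes: Noor 3, Rosa 7, Jamal 0, Farid 11, Kira 12.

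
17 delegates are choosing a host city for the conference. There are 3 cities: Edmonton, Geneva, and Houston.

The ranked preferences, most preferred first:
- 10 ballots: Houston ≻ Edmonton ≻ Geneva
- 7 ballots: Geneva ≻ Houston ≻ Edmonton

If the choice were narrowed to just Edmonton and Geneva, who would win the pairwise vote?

Edmonton is ranked above Geneva on 10 ballots; Geneva above Edmonton on 7.

Edmonton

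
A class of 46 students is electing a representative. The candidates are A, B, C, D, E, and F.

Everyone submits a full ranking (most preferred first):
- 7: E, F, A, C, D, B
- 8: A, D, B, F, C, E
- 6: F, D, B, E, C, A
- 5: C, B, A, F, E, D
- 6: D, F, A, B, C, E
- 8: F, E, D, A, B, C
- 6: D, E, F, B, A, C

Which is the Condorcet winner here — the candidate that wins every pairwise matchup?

F vs A: 33–13
F vs B: 33–13
F vs C: 41–5
F vs D: 26–20
F vs E: 33–13
F beats every other candidate.

F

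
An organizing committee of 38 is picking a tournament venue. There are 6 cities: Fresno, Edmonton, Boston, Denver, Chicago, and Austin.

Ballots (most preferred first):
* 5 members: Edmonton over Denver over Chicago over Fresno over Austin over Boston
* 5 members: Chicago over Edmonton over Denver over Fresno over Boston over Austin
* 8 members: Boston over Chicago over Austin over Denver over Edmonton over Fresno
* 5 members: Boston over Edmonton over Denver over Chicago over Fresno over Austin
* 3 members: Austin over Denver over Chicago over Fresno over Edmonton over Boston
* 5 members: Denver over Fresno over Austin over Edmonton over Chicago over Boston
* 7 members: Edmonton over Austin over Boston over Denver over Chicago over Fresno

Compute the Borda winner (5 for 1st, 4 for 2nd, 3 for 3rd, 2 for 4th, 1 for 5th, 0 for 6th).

Edmonton

Fresno: 5×2 + 5×2 + 8×0 + 5×1 + 3×2 + 5×4 + 7×0 = 51
Edmonton: 5×5 + 5×4 + 8×1 + 5×4 + 3×1 + 5×2 + 7×5 = 121
Boston: 5×0 + 5×1 + 8×5 + 5×5 + 3×0 + 5×0 + 7×3 = 91
Denver: 5×4 + 5×3 + 8×2 + 5×3 + 3×4 + 5×5 + 7×2 = 117
Chicago: 5×3 + 5×5 + 8×4 + 5×2 + 3×3 + 5×1 + 7×1 = 103
Austin: 5×1 + 5×0 + 8×3 + 5×0 + 3×5 + 5×3 + 7×4 = 87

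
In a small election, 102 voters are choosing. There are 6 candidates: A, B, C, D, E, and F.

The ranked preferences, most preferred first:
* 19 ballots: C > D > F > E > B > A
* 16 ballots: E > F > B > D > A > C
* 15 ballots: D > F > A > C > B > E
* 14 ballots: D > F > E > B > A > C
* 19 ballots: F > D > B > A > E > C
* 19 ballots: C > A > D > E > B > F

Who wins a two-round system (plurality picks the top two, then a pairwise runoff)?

Round 1 first-place votes: A 0, B 0, C 38, D 29, E 16, F 19. C and D advance.
Runoff: C is ranked above D on 38 ballots, D above C on 64.

D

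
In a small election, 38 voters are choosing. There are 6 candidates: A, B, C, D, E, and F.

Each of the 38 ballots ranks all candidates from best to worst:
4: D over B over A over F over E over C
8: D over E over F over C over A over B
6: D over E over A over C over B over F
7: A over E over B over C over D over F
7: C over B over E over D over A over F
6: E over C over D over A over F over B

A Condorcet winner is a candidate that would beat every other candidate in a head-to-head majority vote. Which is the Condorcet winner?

E vs A: 27–11
E vs B: 27–11
E vs C: 31–7
E vs D: 20–18
E vs F: 34–4
E beats every other candidate.

E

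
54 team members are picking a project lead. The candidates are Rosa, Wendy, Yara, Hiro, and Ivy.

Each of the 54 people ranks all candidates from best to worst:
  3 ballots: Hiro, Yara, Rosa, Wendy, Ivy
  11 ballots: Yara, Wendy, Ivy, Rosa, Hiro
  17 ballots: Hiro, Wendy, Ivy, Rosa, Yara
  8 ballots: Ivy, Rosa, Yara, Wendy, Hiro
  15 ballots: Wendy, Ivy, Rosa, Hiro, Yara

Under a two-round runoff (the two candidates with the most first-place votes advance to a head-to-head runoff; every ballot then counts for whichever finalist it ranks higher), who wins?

Round 1 first-place votes: Rosa 0, Wendy 15, Yara 11, Hiro 20, Ivy 8. Hiro and Wendy advance.
Runoff: Hiro is ranked above Wendy on 20 ballots, Wendy above Hiro on 34.

Wendy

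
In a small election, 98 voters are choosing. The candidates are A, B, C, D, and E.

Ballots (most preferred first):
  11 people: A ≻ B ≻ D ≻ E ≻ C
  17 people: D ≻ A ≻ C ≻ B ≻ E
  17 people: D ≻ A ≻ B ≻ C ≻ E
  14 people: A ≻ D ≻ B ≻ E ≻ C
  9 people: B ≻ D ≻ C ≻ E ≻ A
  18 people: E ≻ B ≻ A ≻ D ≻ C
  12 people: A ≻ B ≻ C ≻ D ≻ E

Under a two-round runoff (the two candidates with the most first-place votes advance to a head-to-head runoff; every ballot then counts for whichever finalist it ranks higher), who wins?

Round 1 first-place votes: A 37, B 9, C 0, D 34, E 18. A and D advance.
Runoff: A is ranked above D on 55 ballots, D above A on 43.

A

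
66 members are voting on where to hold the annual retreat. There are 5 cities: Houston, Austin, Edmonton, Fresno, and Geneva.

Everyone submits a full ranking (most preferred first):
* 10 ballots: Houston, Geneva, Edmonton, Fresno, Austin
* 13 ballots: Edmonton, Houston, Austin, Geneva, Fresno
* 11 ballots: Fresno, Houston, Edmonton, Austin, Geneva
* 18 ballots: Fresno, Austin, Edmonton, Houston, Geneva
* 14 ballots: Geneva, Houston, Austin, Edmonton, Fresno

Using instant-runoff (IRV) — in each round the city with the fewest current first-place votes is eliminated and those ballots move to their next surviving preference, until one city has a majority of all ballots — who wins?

Geneva

Round 1: Houston 10, Austin 0, Edmonton 13, Fresno 29, Geneva 14. Austin eliminated.
Round 2: Houston 10, Edmonton 13, Fresno 29, Geneva 14. Houston eliminated.
Round 3: Edmonton 13, Fresno 29, Geneva 24. Edmonton eliminated.
Round 4: Fresno 29, Geneva 37. Geneva has a majority (≥34).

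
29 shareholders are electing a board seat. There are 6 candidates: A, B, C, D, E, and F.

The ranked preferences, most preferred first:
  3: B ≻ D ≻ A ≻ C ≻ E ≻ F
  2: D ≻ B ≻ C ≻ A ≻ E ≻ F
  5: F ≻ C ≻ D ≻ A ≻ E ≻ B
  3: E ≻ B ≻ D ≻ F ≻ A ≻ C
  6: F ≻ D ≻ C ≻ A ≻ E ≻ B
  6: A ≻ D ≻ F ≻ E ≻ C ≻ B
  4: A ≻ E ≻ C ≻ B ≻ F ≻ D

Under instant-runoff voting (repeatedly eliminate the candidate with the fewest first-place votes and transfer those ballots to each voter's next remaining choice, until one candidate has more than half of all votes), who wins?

A

Round 1: A 10, B 3, C 0, D 2, E 3, F 11. C eliminated.
Round 2: A 10, B 3, D 2, E 3, F 11. D eliminated.
Round 3: A 10, B 5, E 3, F 11. E eliminated.
Round 4: A 10, B 8, F 11. B eliminated.
Round 5: A 15, F 14. A has a majority (≥15).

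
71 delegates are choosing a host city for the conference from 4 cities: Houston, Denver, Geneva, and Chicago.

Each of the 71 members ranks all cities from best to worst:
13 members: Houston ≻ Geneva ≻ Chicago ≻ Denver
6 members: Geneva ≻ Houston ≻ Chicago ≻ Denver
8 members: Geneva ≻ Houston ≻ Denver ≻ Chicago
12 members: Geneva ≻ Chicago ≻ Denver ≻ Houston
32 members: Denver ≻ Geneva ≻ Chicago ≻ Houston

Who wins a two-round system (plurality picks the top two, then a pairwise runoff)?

Round 1 first-place votes: Houston 13, Denver 32, Geneva 26, Chicago 0. Denver and Geneva advance.
Runoff: Denver is ranked above Geneva on 32 ballots, Geneva above Denver on 39.

Geneva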